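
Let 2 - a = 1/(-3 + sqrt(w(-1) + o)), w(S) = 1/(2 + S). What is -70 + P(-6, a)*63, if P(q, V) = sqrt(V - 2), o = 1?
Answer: -70 + 63/sqrt(3 - sqrt(2)) ≈ -19.971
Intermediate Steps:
a = 2 - 1/(-3 + sqrt(2)) (a = 2 - 1/(-3 + sqrt(1/(2 - 1) + 1)) = 2 - 1/(-3 + sqrt(1/1 + 1)) = 2 - 1/(-3 + sqrt(1 + 1)) = 2 - 1/(-3 + sqrt(2)) ≈ 2.6306)
P(q, V) = sqrt(-2 + V)
-70 + P(-6, a)*63 = -70 + sqrt(-2 + (17/7 + sqrt(2)/7))*63 = -70 + sqrt(3/7 + sqrt(2)/7)*63 = -70 + 63*sqrt(3/7 + sqrt(2)/7)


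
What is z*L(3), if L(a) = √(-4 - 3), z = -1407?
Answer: -1407*I*√7 ≈ -3722.6*I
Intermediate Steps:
L(a) = I*√7 (L(a) = √(-7) = I*√7)
z*L(3) = -1407*I*√7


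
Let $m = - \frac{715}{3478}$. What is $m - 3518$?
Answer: $- \frac{12236319}{3478} \approx -3518.2$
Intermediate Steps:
$m = - \frac{715}{3478}$ ($m = \left(-715\right) \frac{1}{3478} = - \frac{715}{3478} \approx -0.20558$)
$m - 3518 = - \frac{715}{3478} - 3518 = - \frac{12236319}{3478}$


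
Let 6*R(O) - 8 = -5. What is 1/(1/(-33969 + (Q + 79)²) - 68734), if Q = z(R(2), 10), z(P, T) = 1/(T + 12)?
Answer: -13416875/922195486734 ≈ -1.4549e-5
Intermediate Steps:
R(O) = ½ (R(O) = 4/3 + (⅙)*(-5) = 4/3 - ⅚ = ½)
z(P, T) = 1/(12 + T)
Q = 1/22 (Q = 1/(12 + 10) = 1/22 ≈ 0.045455)
1/(1/(-33969 + (Q + 79)²) - 68734) = 1/(1/(-33969 + (1/22 + 79)²) - 68734) = 1/(1/(-33969 + (1739/22)²) - 68734) = 1/(1/(-33969 + 3024121/484) - 68734) = 1/(1/(-13416875/484) - 68734) = 1/(-484/13416875 - 68734) = 1/(-922195486734/13416875) = -13416875/922195486734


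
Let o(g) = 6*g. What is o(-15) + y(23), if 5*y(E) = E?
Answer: -427/5 ≈ -85.400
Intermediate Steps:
y(E) = E/5
o(-15) + y(23) = 6*(-15) + (⅕)*23 = -90 + 23/5 = -427/5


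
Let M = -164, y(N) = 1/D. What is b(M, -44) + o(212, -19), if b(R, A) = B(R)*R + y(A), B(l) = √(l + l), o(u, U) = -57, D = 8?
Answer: -455/8 - 328*I*√82 ≈ -56.875 - 2970.2*I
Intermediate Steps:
y(N) = ⅛ (y(N) = 1/8 = ⅛)
B(l) = √2*√l (B(l) = √(2*l) = √2*√l)
b(R, A) = ⅛ + √2*R^(3/2) (b(R, A) = (√2*√R)*R + ⅛ = √2*R^(3/2) + ⅛ = ⅛ + √2*R^(3/2))
b(M, -44) + o(212, -19) = (⅛ + √2*(-164)^(3/2)) - 57 = (⅛ + √2*(-328*I*√41)) - 57 = (⅛ - 328*I*√82) - 57 = -455/8 - 328*I*√82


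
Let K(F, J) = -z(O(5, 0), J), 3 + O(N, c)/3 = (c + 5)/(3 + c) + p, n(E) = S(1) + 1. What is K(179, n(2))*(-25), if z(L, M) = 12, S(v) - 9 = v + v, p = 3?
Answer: 300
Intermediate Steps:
S(v) = 9 + 2*v (S(v) = 9 + (v + v) = 9 + 2*v)
n(E) = 12 (n(E) = (9 + 2*1) + 1 = (9 + 2) + 1 = 11 + 1 = 12)
O(N, c) = 3*(5 + c)/(3 + c) (O(N, c) = -9 + 3*((c + 5)/(3 + c) + 3) = -9 + 3*((5 + c)/(3 + c) + 3) = -9 + 3*(3 + (5 + c)/(3 + c)) = -9 + (9 + 3*(5 + c)/(3 + c)) = 3*(5 + c)/(3 + c))
K(F, J) = -12 (K(F, J) = -1*12 = -12)
K(179, n(2))*(-25) = -12*(-25) = 300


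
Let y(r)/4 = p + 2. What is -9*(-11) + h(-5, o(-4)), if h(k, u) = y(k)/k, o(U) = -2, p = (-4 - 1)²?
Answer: 387/5 ≈ 77.400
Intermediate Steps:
p = 25 (p = (-5)² = 25)
y(r) = 108 (y(r) = 4*(25 + 2) = 4*27 = 108)
h(k, u) = 108/k
-9*(-11) + h(-5, o(-4)) = -9*(-11) + 108/(-5) = 99 + 108*(-⅕) = 99 - 108/5 = 387/5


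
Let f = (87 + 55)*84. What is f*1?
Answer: 11928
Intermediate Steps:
f = 11928 (f = 142*84 = 11928)
f*1 = 11928*1 = 11928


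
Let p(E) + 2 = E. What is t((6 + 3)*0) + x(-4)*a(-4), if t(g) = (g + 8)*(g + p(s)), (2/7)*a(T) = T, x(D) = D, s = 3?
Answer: 64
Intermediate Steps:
p(E) = -2 + E
a(T) = 7*T/2
t(g) = (1 + g)*(8 + g) (t(g) = (g + 8)*(g + (-2 + 3)) = (8 + g)*(g + 1) = (8 + g)*(1 + g) = (1 + g)*(8 + g))
t((6 + 3)*0) + x(-4)*a(-4) = (8 + ((6 + 3)*0)**2 + 9*((6 + 3)*0)) - 14*(-4) = (8 + (9*0)**2 + 9*(9*0)) - 4*(-14) = (8 + 0**2 + 9*0) + 56 = (8 + 0 + 0) + 56 = 8 + 56 = 64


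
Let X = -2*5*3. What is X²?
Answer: 900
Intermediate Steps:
X = -30 (X = -10*3 = -30)
X² = (-30)² = 900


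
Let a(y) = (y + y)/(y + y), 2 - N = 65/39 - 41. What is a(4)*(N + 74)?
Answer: 346/3 ≈ 115.33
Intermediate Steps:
N = 124/3 (N = 2 - (65/39 - 41) = 2 - (65*(1/39) - 41) = 2 - (5/3 - 41) = 2 - 1*(-118/3) = 2 + 118/3 = 124/3 ≈ 41.333)
a(y) = 1 (a(y) = (2*y)/((2*y)) = (2*y)*(1/(2*y)) = 1)
a(4)*(N + 74) = 1*(124/3 + 74) = 1*(346/3) = 346/3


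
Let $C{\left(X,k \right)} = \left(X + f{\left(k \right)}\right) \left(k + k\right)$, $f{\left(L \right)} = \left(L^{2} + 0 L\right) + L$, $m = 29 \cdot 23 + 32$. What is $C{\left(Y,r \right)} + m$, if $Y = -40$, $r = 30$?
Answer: $54099$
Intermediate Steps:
$m = 699$ ($m = 667 + 32 = 699$)
$f{\left(L \right)} = L + L^{2}$ ($f{\left(L \right)} = \left(L^{2} + 0\right) + L = L^{2} + L = L + L^{2}$)
$C{\left(X,k \right)} = 2 k \left(X + k \left(1 + k\right)\right)$ ($C{\left(X,k \right)} = \left(X + k \left(1 + k\right)\right) \left(k + k\right) = \left(X + k \left(1 + k\right)\right) 2 k = 2 k \left(X + k \left(1 + k\right)\right)$)
$C{\left(Y,r \right)} + m = 2 \cdot 30 \left(-40 + 30 \left(1 + 30\right)\right) + 699 = 2 \cdot 30 \left(-40 + 30 \cdot 31\right) + 699 = 2 \cdot 30 \left(-40 + 930\right) + 699 = 2 \cdot 30 \cdot 890 + 699 = 53400 + 699 = 54099$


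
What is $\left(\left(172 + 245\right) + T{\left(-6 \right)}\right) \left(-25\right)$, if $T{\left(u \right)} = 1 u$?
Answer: $-10275$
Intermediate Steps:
$T{\left(u \right)} = u$
$\left(\left(172 + 245\right) + T{\left(-6 \right)}\right) \left(-25\right) = \left(\left(172 + 245\right) - 6\right) \left(-25\right) = \left(417 - 6\right) \left(-25\right) = 411 \left(-25\right) = -10275$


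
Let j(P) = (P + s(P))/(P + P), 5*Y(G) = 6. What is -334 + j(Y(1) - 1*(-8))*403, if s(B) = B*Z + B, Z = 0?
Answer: 69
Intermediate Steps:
Y(G) = 6/5 (Y(G) = (⅕)*6 = 6/5)
s(B) = B (s(B) = B*0 + B = 0 + B = B)
j(P) = 1 (j(P) = (P + P)/(P + P) = (2*P)/((2*P)) = (2*P)*(1/(2*P)) = 1)
-334 + j(Y(1) - 1*(-8))*403 = -334 + 1*403 = -334 + 403 = 69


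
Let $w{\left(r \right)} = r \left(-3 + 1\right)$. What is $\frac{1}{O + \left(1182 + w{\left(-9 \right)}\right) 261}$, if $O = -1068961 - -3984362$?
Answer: $\frac{1}{3228601} \approx 3.0973 \cdot 10^{-7}$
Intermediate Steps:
$O = 2915401$ ($O = -1068961 + 3984362 = 2915401$)
$w{\left(r \right)} = - 2 r$ ($w{\left(r \right)} = r \left(-2\right) = - 2 r$)
$\frac{1}{O + \left(1182 + w{\left(-9 \right)}\right) 261} = \frac{1}{2915401 + \left(1182 - -18\right) 261} = \frac{1}{2915401 + \left(1182 + 18\right) 261} = \frac{1}{2915401 + 1200 \cdot 261} = \frac{1}{2915401 + 313200} = \frac{1}{3228601}$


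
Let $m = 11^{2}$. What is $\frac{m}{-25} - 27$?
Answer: $- \frac{796}{25} \approx -31.84$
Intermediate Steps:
$m = 121$
$\frac{m}{-25} - 27 = \frac{121}{-25} - 27 = 121 \left(- \frac{1}{25}\right) - 27 = - \frac{121}{25} - 27 = - \frac{796}{25}$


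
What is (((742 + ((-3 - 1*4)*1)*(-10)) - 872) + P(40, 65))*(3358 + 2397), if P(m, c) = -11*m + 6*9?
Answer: -2566730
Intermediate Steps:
P(m, c) = 54 - 11*m (P(m, c) = -11*m + 54 = 54 - 11*m)
(((742 + ((-3 - 1*4)*1)*(-10)) - 872) + P(40, 65))*(3358 + 2397) = (((742 + ((-3 - 1*4)*1)*(-10)) - 872) + (54 - 11*40))*(3358 + 2397) = (((742 + ((-3 - 4)*1)*(-10)) - 872) + (54 - 440))*5755 = (((742 - 7*1*(-10)) - 872) - 386)*5755 = (((742 - 7*(-10)) - 872) - 386)*5755 = (((742 + 70) - 872) - 386)*5755 = ((812 - 872) - 386)*5755 = (-60 - 386)*5755 = -446*5755 = -2566730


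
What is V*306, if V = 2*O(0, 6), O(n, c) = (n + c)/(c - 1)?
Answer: 3672/5 ≈ 734.40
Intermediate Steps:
O(n, c) = (c + n)/(-1 + c)
V = 12/5 (V = 2*((6 + 0)/(-1 + 6)) = 2*(6/5) = 12/5 ≈ 2.4000)
V*306 = (12/5)*306 = 3672/5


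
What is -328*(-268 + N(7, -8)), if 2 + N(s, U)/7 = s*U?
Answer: 221072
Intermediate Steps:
N(s, U) = -14 + 7*U*s (N(s, U) = -14 + 7*(s*U) = -14 + 7*(U*s) = -14 + 7*U*s)
-328*(-268 + N(7, -8)) = -328*(-268 + (-14 + 7*(-8)*7)) = -328*(-268 + (-14 - 392)) = -328*(-268 - 406) = -328*(-674) = 221072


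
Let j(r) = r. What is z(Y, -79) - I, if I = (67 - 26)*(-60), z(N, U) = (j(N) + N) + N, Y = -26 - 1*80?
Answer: 2142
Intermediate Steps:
Y = -106 (Y = -26 - 80 = -106)
z(N, U) = 3*N (z(N, U) = (N + N) + N = 2*N + N = 3*N)
I = -2460 (I = 41*(-60) = -2460)
z(Y, -79) - I = 3*(-106) - 1*(-2460) = -318 + 2460 = 2142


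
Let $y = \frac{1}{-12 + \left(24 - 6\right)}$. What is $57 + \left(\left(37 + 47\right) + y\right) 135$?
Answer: $\frac{22839}{2} \approx 11420.0$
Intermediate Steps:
$y = \frac{1}{6}$ ($y = \frac{1}{-12 + 18} = \frac{1}{6} \approx 0.16667$)
$57 + \left(\left(37 + 47\right) + y\right) 135 = 57 + \left(\left(37 + 47\right) + \frac{1}{6}\right) 135 = 57 + \left(84 + \frac{1}{6}\right) 135 = 57 + \frac{505}{6} \cdot 135 = 57 + \frac{22725}{2} = \frac{22839}{2}$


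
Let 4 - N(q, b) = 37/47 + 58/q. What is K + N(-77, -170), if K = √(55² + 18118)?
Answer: 14353/3619 + √21143 ≈ 149.37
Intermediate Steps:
K = √21143 (K = √(3025 + 18118) = √21143 ≈ 145.41)
N(q, b) = 151/47 - 58/q (N(q, b) = 4 - (37/47 + 58/q) = 4 + (-37/47 - 58/q) = 151/47 - 58/q)
K + N(-77, -170) = √21143 + (151/47 - 58/(-77)) = √21143 + (151/47 - 58*(-1/77)) = √21143 + (151/47 + 58/77) = √21143 + 14353/3619 = 14353/3619 + √21143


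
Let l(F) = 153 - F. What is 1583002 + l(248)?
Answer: 1582907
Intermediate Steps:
1583002 + l(248) = 1583002 + (153 - 1*248) = 1583002 + (153 - 248) = 1583002 - 95 = 1582907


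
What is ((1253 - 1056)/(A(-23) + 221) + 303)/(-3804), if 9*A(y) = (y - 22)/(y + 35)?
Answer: -268135/3356396 ≈ -0.079888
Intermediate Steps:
A(y) = (-22 + y)/(9*(35 + y)) (A(y) = ((y - 22)/(y + 35))/9 = ((-22 + y)/(35 + y))/9 = (-22 + y)/(9*(35 + y)))
((1253 - 1056)/(A(-23) + 221) + 303)/(-3804) = ((1253 - 1056)/((-22 - 23)/(9*(35 - 23)) + 221) + 303)/(-3804) = (197/((⅑)*(-45)/12 + 221) + 303)*(-1/3804) = (197/((⅑)*(1/12)*(-45) + 221) + 303)*(-1/3804) = (197/(-5/12 + 221) + 303)*(-1/3804) = (197/(2647/12) + 303)*(-1/3804) = (197*(12/2647) + 303)*(-1/3804) = (2364/2647 + 303)*(-1/3804) = (804405/2647)*(-1/3804) = -268135/3356396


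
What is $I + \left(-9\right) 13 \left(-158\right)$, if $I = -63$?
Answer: $18423$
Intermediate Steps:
$I + \left(-9\right) 13 \left(-158\right) = -63 + \left(-9\right) 13 \left(-158\right) = -63 - -18486 = -63 + 18486 = 18423$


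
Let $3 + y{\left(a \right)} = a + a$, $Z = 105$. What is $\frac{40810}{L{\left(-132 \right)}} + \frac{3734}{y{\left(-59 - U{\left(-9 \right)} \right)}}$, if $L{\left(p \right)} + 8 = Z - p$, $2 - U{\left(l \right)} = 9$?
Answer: $\frac{3511584}{24503} \approx 143.31$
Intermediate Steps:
$U{\left(l \right)} = -7$ ($U{\left(l \right)} = 2 - 9 = -7$)
$y{\left(a \right)} = -3 + 2 a$ ($y{\left(a \right)} = -3 + \left(a + a\right) = -3 + 2 a$)
$L{\left(p \right)} = 97 - p$ ($L{\left(p \right)} = -8 - \left(-105 + p\right) = 97 - p$)
$\frac{40810}{L{\left(-132 \right)}} + \frac{3734}{y{\left(-59 - U{\left(-9 \right)} \right)}} = \frac{40810}{97 - -132} + \frac{3734}{-3 + 2 \left(-59 - -7\right)} = \frac{40810}{97 + 132} + \frac{3734}{-3 + 2 \left(-59 + 7\right)} = \frac{40810}{229} + \frac{3734}{-3 + 2 \left(-52\right)} = 40810 \cdot \frac{1}{229} + \frac{3734}{-3 - 104} = \frac{40810}{229} + \frac{3734}{-107} = \frac{40810}{229} + 3734 \left(- \frac{1}{107}\right) = \frac{40810}{229} - \frac{3734}{107} = \frac{3511584}{24503}$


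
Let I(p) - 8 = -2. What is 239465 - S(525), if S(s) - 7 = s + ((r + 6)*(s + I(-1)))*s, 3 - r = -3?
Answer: -3106367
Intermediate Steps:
r = 6 (r = 3 - 1*(-3) = 3 + 3 = 6)
I(p) = 6 (I(p) = 8 - 2 = 6)
S(s) = 7 + s + s*(72 + 12*s) (S(s) = 7 + (s + ((6 + 6)*(s + 6))*s) = 7 + (s + (12*(6 + s))*s) = 7 + (s + (72 + 12*s)*s) = 7 + (s + s*(72 + 12*s)) = 7 + s + s*(72 + 12*s))
239465 - S(525) = 239465 - (7 + 12*525² + 73*525) = 239465 - (7 + 12*275625 + 38325) = 239465 - (7 + 3307500 + 38325) = 239465 - 1*3345832 = 239465 - 3345832 = -3106367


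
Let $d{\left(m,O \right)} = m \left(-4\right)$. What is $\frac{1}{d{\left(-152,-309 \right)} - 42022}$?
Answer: $- \frac{1}{41414} \approx -2.4146 \cdot 10^{-5}$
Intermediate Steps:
$d{\left(m,O \right)} = - 4 m$
$\frac{1}{d{\left(-152,-309 \right)} - 42022} = \frac{1}{\left(-4\right) \left(-152\right) - 42022} = \frac{1}{608 - 42022} = \frac{1}{-41414} = - \frac{1}{41414}$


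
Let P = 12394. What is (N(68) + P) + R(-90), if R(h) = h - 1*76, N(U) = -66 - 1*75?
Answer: 12087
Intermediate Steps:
N(U) = -141 (N(U) = -66 - 75 = -141)
R(h) = -76 + h (R(h) = h - 76 = -76 + h)
(N(68) + P) + R(-90) = (-141 + 12394) + (-76 - 90) = 12253 - 166 = 12087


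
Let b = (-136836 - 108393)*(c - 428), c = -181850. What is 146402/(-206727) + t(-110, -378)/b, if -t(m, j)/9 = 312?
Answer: -1090691377251590/1540111039088379 ≈ -0.70819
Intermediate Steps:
b = 44699851662 (b = (-136836 - 108393)*(-181850 - 428) = -245229*(-182278) = 44699851662)
t(m, j) = -2808 (t(m, j) = -9*312 = -2808)
146402/(-206727) + t(-110, -378)/b = 146402/(-206727) - 2808/44699851662 = 146402*(-1/206727) - 2808*1/44699851662 = -146402/206727 - 468/7449975277 = -1090691377251590/1540111039088379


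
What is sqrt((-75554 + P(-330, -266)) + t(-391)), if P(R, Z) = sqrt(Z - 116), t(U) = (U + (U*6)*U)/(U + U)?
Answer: sqrt(-306906 + 4*I*sqrt(382))/2 ≈ 0.03528 + 277.0*I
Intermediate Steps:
t(U) = (U + 6*U**2)/(2*U) (t(U) = (U + (6*U)*U)/((2*U)) = (U + 6*U**2)*(1/(2*U)) = (U + 6*U**2)/(2*U))
P(R, Z) = sqrt(-116 + Z)
sqrt((-75554 + P(-330, -266)) + t(-391)) = sqrt((-75554 + sqrt(-116 - 266)) + (1/2 + 3*(-391))) = sqrt((-75554 + sqrt(-382)) + (1/2 - 1173)) = sqrt((-75554 + I*sqrt(382)) - 2345/2) = sqrt(-153453/2 + I*sqrt(382))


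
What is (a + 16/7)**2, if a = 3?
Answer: 1369/49 ≈ 27.939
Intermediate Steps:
(a + 16/7)**2 = (3 + 16/7)**2 = (37/7)**2 = 1369/49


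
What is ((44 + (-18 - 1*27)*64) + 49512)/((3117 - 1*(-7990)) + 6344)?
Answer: 6668/2493 ≈ 2.6747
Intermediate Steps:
((44 + (-18 - 1*27)*64) + 49512)/((3117 - 1*(-7990)) + 6344) = ((44 + (-18 - 27)*64) + 49512)/((3117 + 7990) + 6344) = ((44 - 45*64) + 49512)/(11107 + 6344) = ((44 - 2880) + 49512)/17451 = (-2836 + 49512)*(1/17451) = 46676*(1/17451) = 6668/2493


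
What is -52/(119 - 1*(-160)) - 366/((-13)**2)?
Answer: -110902/47151 ≈ -2.3521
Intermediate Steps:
-52/(119 - 1*(-160)) - 366/((-13)**2) = -52/(119 + 160) - 366/169 = -52/279 - 366*1/169 = -52*1/279 - 366/169 = -52/279 - 366/169 = -110902/47151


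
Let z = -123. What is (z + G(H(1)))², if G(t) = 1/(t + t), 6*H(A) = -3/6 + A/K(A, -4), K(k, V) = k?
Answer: 13689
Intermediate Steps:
H(A) = 1/12 (H(A) = (-3/6 + A/A)/6 = (-3*⅙ + 1)/6 = (-½ + 1)/6 = (⅙)*(½) = 1/12)
G(t) = 1/(2*t)
(z + G(H(1)))² = (-123 + 1/(2*(1/12)))² = (-123 + (½)*12)² = (-123 + 6)² = (-117)² = 13689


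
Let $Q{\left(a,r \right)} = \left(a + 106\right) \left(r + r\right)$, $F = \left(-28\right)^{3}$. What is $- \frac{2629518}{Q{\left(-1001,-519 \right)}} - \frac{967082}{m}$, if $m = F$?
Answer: $\frac{70058805807}{1699468960} \approx 41.224$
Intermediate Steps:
$F = -21952$
$Q{\left(a,r \right)} = 2 r \left(106 + a\right)$ ($Q{\left(a,r \right)} = \left(106 + a\right) 2 r = 2 r \left(106 + a\right)$)
$m = -21952$
$- \frac{2629518}{Q{\left(-1001,-519 \right)}} - \frac{967082}{m} = - \frac{2629518}{2 \left(-519\right) \left(106 - 1001\right)} - \frac{967082}{-21952} = - \frac{2629518}{2 \left(-519\right) \left(-895\right)} - - \frac{483541}{10976} = - \frac{2629518}{929010} + \frac{483541}{10976} = \left(-2629518\right) \frac{1}{929010} + \frac{483541}{10976} = - \frac{438253}{154835} + \frac{483541}{10976} = \frac{70058805807}{1699468960}$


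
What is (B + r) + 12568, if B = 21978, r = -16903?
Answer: 17643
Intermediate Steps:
(B + r) + 12568 = (21978 - 16903) + 12568 = 5075 + 12568 = 17643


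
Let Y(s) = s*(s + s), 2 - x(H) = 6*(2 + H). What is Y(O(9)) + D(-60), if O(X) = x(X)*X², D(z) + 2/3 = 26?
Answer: 161243212/3 ≈ 5.3748e+7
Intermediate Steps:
D(z) = 76/3 (D(z) = -⅔ + 26 = 76/3)
x(H) = -10 - 6*H (x(H) = 2 - 6*(2 + H) = 2 - (12 + 6*H) = 2 + (-12 - 6*H) = -10 - 6*H)
O(X) = X²*(-10 - 6*X) (O(X) = (-10 - 6*X)*X² = X²*(-10 - 6*X))
Y(s) = 2*s² (Y(s) = s*(2*s) = 2*s²)
Y(O(9)) + D(-60) = 2*(9²*(-10 - 6*9))² + 76/3 = 2*(81*(-10 - 54))² + 76/3 = 2*(81*(-64))² + 76/3 = 2*(-5184)² + 76/3 = 2*26873856 + 76/3 = 53747712 + 76/3 = 161243212/3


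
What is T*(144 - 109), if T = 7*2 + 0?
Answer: 490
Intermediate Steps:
T = 14 (T = 14 + 0 = 14)
T*(144 - 109) = 14*(144 - 109) = 14*35 = 490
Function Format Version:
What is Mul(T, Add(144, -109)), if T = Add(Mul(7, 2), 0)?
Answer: 490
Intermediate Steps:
T = 14 (T = Add(14, 0) = 14)
Mul(T, Add(144, -109)) = Mul(14, Add(144, -109)) = Mul(14, 35) = 490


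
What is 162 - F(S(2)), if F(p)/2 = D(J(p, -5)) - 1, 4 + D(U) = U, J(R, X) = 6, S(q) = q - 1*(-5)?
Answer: 160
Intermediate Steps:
S(q) = 5 + q (S(q) = q + 5 = 5 + q)
D(U) = -4 + U
F(p) = 2 (F(p) = 2*((-4 + 6) - 1) = 2*(2 - 1) = 2*1 = 2)
162 - F(S(2)) = 162 - 1*2 = 162 - 2 = 160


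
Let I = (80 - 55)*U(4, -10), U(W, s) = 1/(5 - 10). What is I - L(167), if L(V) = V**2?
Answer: -27894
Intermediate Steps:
U(W, s) = -1/5 (U(W, s) = 1/(-5) = -1/5)
I = -5 (I = (80 - 55)*(-1/5) = 25*(-1/5) = -5)
I - L(167) = -5 - 1*167**2 = -5 - 1*27889 = -5 - 27889 = -27894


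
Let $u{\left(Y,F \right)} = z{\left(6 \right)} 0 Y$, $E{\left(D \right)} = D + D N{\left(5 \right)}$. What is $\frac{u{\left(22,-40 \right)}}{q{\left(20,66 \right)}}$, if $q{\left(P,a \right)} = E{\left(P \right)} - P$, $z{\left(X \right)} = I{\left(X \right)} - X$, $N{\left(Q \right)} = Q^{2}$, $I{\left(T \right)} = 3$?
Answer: $0$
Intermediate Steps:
$z{\left(X \right)} = 3 - X$
$E{\left(D \right)} = 26 D$ ($E{\left(D \right)} = D + D 5^{2} = D + D 25 = D + 25 D = 26 D$)
$u{\left(Y,F \right)} = 0$ ($u{\left(Y,F \right)} = \left(3 - 6\right) 0 Y = \left(-3\right) 0 Y = 0 Y = 0$)
$q{\left(P,a \right)} = 25 P$ ($q{\left(P,a \right)} = 26 P - P = 25 P$)
$\frac{u{\left(22,-40 \right)}}{q{\left(20,66 \right)}} = \frac{0}{25 \cdot 20} = \frac{0}{500} = 0 \cdot \frac{1}{500} = 0$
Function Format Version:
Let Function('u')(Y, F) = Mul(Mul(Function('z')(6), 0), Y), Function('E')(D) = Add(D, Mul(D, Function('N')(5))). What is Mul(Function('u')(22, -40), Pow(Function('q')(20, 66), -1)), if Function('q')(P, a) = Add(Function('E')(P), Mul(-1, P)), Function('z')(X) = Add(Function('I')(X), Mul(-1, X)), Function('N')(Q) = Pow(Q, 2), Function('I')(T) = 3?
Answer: 0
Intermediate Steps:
Function('z')(X) = Add(3, Mul(-1, X))
Function('E')(D) = Mul(26, D) (Function('E')(D) = Add(D, Mul(D, Pow(5, 2))) = Add(D, Mul(D, 25)) = Add(D, Mul(25, D)) = Mul(26, D))
Function('u')(Y, F) = 0 (Function('u')(Y, F) = Mul(Mul(Add(3, Mul(-1, 6)), 0), Y) = Mul(Mul(Add(3, -6), 0), Y) = Mul(Mul(-3, 0), Y) = Mul(0, Y) = 0)
Function('q')(P, a) = Mul(25, P) (Function('q')(P, a) = Add(Mul(26, P), Mul(-1, P)) = Mul(25, P))
Mul(Function('u')(22, -40), Pow(Function('q')(20, 66), -1)) = Mul(0, Pow(Mul(25, 20), -1)) = Mul(0, Pow(500, -1)) = Mul(0, Rational(1, 500)) = 0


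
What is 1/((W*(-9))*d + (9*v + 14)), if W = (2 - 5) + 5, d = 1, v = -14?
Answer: -1/130 ≈ -0.0076923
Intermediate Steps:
W = 2 (W = -3 + 5 = 2)
1/((W*(-9))*d + (9*v + 14)) = 1/((2*(-9))*1 + (9*(-14) + 14)) = 1/(-18*1 + (-126 + 14)) = 1/(-18 - 112) = 1/(-130) = -1/130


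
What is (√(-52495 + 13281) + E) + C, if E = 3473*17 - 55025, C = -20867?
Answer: -16851 + I*√39214 ≈ -16851.0 + 198.03*I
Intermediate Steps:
E = 4016 (E = 59041 - 55025 = 4016)
(√(-52495 + 13281) + E) + C = (√(-52495 + 13281) + 4016) - 20867 = (√(-39214) + 4016) - 20867 = (I*√39214 + 4016) - 20867 = (4016 + I*√39214) - 20867 = -16851 + I*√39214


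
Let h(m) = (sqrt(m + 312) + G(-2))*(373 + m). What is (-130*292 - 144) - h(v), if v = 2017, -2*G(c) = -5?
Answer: -44079 - 2390*sqrt(2329) ≈ -1.5942e+5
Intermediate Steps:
G(c) = 5/2 (G(c) = -1/2*(-5) = 5/2)
h(m) = (373 + m)*(5/2 + sqrt(312 + m)) (h(m) = (sqrt(m + 312) + 5/2)*(373 + m) = (sqrt(312 + m) + 5/2)*(373 + m) = (5/2 + sqrt(312 + m))*(373 + m) = (373 + m)*(5/2 + sqrt(312 + m)))
(-130*292 - 144) - h(v) = (-130*292 - 144) - (1865/2 + 373*sqrt(312 + 2017) + (5/2)*2017 + 2017*sqrt(312 + 2017)) = (-37960 - 144) - (1865/2 + 373*sqrt(2329) + 10085/2 + 2017*sqrt(2329)) = -38104 - (5975 + 2390*sqrt(2329)) = -38104 + (-5975 - 2390*sqrt(2329)) = -44079 - 2390*sqrt(2329)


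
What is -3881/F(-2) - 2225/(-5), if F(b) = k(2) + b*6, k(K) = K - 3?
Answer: 9666/13 ≈ 743.54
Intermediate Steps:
k(K) = -3 + K
F(b) = -1 + 6*b (F(b) = (-3 + 2) + b*6 = -1 + 6*b)
-3881/F(-2) - 2225/(-5) = -3881/(-1 + 6*(-2)) - 2225/(-5) = -3881/(-1 - 12) - 2225*(-⅕) = -3881/(-13) + 445 = -3881*(-1/13) + 445 = 3881/13 + 445 = 9666/13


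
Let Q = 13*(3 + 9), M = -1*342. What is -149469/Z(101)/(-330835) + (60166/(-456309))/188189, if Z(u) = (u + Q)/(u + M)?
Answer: -3093300835680302399/7301260454149592595 ≈ -0.42367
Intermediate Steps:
M = -342
Q = 156 (Q = 13*12 = 156)
Z(u) = (156 + u)/(-342 + u) (Z(u) = (u + 156)/(u - 342) = (156 + u)/(-342 + u))
-149469/Z(101)/(-330835) + (60166/(-456309))/188189 = -149469*(-342 + 101)/(156 + 101)/(-330835) + (60166/(-456309))/188189 = -149469/(257/(-241))*(-1/330835) + (60166*(-1/456309))*(1/188189) = -149469/((-1/241*257))*(-1/330835) - 60166/456309*1/188189 = -149469/(-257/241)*(-1/330835) - 60166/85872334401 = -149469*(-241/257)*(-1/330835) - 60166/85872334401 = (36022029/257)*(-1/330835) - 60166/85872334401 = -36022029/85024595 - 60166/85872334401 = -3093300835680302399/7301260454149592595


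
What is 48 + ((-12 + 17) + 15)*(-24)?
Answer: -432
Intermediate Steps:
48 + ((-12 + 17) + 15)*(-24) = 48 + (5 + 15)*(-24) = 48 + 20*(-24) = 48 - 480 = -432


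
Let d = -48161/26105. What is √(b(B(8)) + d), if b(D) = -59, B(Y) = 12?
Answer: 6*I*√1151778705/26105 ≈ 7.8003*I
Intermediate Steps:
d = -48161/26105 (d = -48161*1/26105 = -48161/26105 ≈ -1.8449)
√(b(B(8)) + d) = √(-59 - 48161/26105) = √(-1588356/26105) = 6*I*√1151778705/26105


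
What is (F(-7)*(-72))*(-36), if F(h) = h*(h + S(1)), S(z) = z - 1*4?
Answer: 181440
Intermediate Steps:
S(z) = -4 + z (S(z) = z - 4 = -4 + z)
F(h) = h*(-3 + h) (F(h) = h*(h + (-4 + 1)) = h*(h - 3) = h*(-3 + h))
(F(-7)*(-72))*(-36) = (-7*(-3 - 7)*(-72))*(-36) = (-7*(-10)*(-72))*(-36) = (70*(-72))*(-36) = -5040*(-36) = 181440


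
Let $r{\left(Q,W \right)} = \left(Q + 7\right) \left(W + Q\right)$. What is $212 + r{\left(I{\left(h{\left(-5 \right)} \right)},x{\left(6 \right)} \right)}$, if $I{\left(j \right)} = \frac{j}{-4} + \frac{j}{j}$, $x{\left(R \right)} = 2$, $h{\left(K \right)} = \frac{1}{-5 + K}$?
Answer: $\frac{378041}{1600} \approx 236.28$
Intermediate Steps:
$I{\left(j \right)} = 1 - \frac{j}{4}$ ($I{\left(j \right)} = j \left(- \frac{1}{4}\right) + 1 = - \frac{j}{4} + 1 = 1 - \frac{j}{4}$)
$r{\left(Q,W \right)} = \left(7 + Q\right) \left(Q + W\right)$
$212 + r{\left(I{\left(h{\left(-5 \right)} \right)},x{\left(6 \right)} \right)} = 212 + \left(\left(1 - \frac{1}{4 \left(-5 - 5\right)}\right)^{2} + 7 \left(1 - \frac{1}{4 \left(-5 - 5\right)}\right) + 7 \cdot 2 + \left(1 - \frac{1}{4 \left(-5 - 5\right)}\right) 2\right) = 212 + \left(\left(1 - \frac{1}{4 \left(-10\right)}\right)^{2} + 7 \left(1 - \frac{1}{4 \left(-10\right)}\right) + 14 + \left(1 - \frac{1}{4 \left(-10\right)}\right) 2\right) = 212 + \left(\left(1 - - \frac{1}{40}\right)^{2} + 7 \left(1 - - \frac{1}{40}\right) + 14 + \left(1 - - \frac{1}{40}\right) 2\right) = 212 + \left(\left(1 + \frac{1}{40}\right)^{2} + 7 \left(1 + \frac{1}{40}\right) + 14 + \left(1 + \frac{1}{40}\right) 2\right) = 212 + \left(\left(\frac{41}{40}\right)^{2} + 7 \cdot \frac{41}{40} + 14 + \frac{41}{40} \cdot 2\right) = 212 + \left(\frac{1681}{1600} + \frac{287}{40} + 14 + \frac{41}{20}\right) = 212 + \frac{38841}{1600} = \frac{378041}{1600}$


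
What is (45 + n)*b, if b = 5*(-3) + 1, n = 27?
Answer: -1008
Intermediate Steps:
b = -14 (b = -15 + 1 = -14)
(45 + n)*b = (45 + 27)*(-14) = 72*(-14) = -1008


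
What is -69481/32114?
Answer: -69481/32114 ≈ -2.1636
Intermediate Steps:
-69481/32114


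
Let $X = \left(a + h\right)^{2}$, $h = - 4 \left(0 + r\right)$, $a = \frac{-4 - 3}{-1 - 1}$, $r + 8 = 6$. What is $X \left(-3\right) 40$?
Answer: $-15870$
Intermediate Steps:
$r = -2$ ($r = -8 + 6 = -2$)
$a = \frac{7}{2}$ ($a = - \frac{7}{-2} = \left(-7\right) \left(- \frac{1}{2}\right) = \frac{7}{2} \approx 3.5$)
$h = 8$ ($h = - 4 \left(0 - 2\right) = \left(-4\right) \left(-2\right) = 8$)
$X = \frac{529}{4}$ ($X = \left(\frac{7}{2} + 8\right)^{2} = \left(\frac{23}{2}\right)^{2} = \frac{529}{4} \approx 132.25$)
$X \left(-3\right) 40 = \frac{529}{4} \left(-3\right) 40 = \left(- \frac{1587}{4}\right) 40 = -15870$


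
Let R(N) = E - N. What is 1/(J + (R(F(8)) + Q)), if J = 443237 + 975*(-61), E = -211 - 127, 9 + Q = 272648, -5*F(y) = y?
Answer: 5/3280323 ≈ 1.5242e-6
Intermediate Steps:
F(y) = -y/5
Q = 272639 (Q = -9 + 272648 = 272639)
E = -338
R(N) = -338 - N
J = 383762 (J = 443237 - 59475 = 383762)
1/(J + (R(F(8)) + Q)) = 1/(383762 + ((-338 - (-1)*8/5) + 272639)) = 1/(383762 + ((-338 - 1*(-8/5)) + 272639)) = 1/(383762 + ((-338 + 8/5) + 272639)) = 1/(383762 + (-1682/5 + 272639)) = 1/(383762 + 1361513/5) = 1/(3280323/5) = 5/3280323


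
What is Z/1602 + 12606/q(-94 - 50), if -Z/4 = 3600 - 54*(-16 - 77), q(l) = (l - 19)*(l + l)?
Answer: -14803795/696336 ≈ -21.260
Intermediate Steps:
q(l) = 2*l*(-19 + l) (q(l) = (-19 + l)*(2*l) = 2*l*(-19 + l))
Z = -34488 (Z = -4*(3600 - 54*(-16 - 77)) = -4*(3600 - 54*(-93)) = -4*(3600 + 5022) = -4*8622 = -34488)
Z/1602 + 12606/q(-94 - 50) = -34488/1602 + 12606/((2*(-94 - 50)*(-19 + (-94 - 50)))) = -34488*1/1602 + 12606/((2*(-144)*(-19 - 144))) = -1916/89 + 12606/((2*(-144)*(-163))) = -1916/89 + 12606/46944 = -1916/89 + 12606*(1/46944) = -1916/89 + 2101/7824 = -14803795/696336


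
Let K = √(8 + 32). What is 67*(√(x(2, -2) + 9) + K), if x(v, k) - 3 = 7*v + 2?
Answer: 134*√7 + 134*√10 ≈ 778.28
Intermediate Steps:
x(v, k) = 5 + 7*v (x(v, k) = 3 + (7*v + 2) = 3 + (2 + 7*v) = 5 + 7*v)
K = 2*√10 (K = √40 = 2*√10 ≈ 6.3246)
67*(√(x(2, -2) + 9) + K) = 67*(√((5 + 7*2) + 9) + 2*√10) = 67*(√((5 + 14) + 9) + 2*√10) = 67*(√(19 + 9) + 2*√10) = 67*(√28 + 2*√10) = 67*(2*√7 + 2*√10) = 134*√7 + 134*√10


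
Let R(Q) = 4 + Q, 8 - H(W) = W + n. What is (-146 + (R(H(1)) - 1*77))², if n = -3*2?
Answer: 42436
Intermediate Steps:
n = -6
H(W) = 14 - W (H(W) = 8 - (W - 6) = 8 - (-6 + W) = 8 + (6 - W) = 14 - W)
(-146 + (R(H(1)) - 1*77))² = (-146 + ((4 + (14 - 1*1)) - 1*77))² = (-146 + ((4 + (14 - 1)) - 77))² = (-146 + ((4 + 13) - 77))² = (-146 + (17 - 77))² = (-146 - 60)² = (-206)² = 42436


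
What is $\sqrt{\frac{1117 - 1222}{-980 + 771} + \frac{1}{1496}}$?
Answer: $\frac{\sqrt{101608694}}{14212} \approx 0.70927$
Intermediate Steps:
$\sqrt{\frac{1117 - 1222}{-980 + 771} + \frac{1}{1496}} = \sqrt{- \frac{105}{-209} + \frac{1}{1496}} = \sqrt{\left(-105\right) \left(- \frac{1}{209}\right) + \frac{1}{1496}} = \sqrt{\frac{105}{209} + \frac{1}{1496}} = \sqrt{\frac{14299}{28424}} = \frac{\sqrt{101608694}}{14212}$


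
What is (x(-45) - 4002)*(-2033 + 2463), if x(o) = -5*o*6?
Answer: -1140360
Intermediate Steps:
x(o) = -30*o
(x(-45) - 4002)*(-2033 + 2463) = (-30*(-45) - 4002)*(-2033 + 2463) = (1350 - 4002)*430 = -2652*430 = -1140360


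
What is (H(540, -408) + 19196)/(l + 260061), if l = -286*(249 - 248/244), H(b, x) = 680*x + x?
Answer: -15777772/11537399 ≈ -1.3675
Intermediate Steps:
H(b, x) = 681*x
l = -4326322/61 (l = -286*(249 - 248*1/244) = -286*(249 - 62/61) = -286*15127/61 = -4326322/61 ≈ -70923.)
(H(540, -408) + 19196)/(l + 260061) = (681*(-408) + 19196)/(-4326322/61 + 260061) = (-277848 + 19196)/(11537399/61) = -258652*61/11537399 = -15777772/11537399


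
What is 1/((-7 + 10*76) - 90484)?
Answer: -1/89731 ≈ -1.1144e-5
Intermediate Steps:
1/((-7 + 10*76) - 90484) = 1/((-7 + 760) - 90484) = 1/(753 - 90484) = 1/(-89731) = -1/89731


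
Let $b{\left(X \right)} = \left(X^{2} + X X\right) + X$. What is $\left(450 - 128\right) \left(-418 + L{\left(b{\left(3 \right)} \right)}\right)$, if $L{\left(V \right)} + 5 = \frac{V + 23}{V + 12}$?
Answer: $- \frac{407330}{3} \approx -1.3578 \cdot 10^{5}$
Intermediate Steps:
$b{\left(X \right)} = X + 2 X^{2}$ ($b{\left(X \right)} = \left(X^{2} + X^{2}\right) + X = 2 X^{2} + X = X + 2 X^{2}$)
$L{\left(V \right)} = -5 + \frac{23 + V}{12 + V}$ ($L{\left(V \right)} = -5 + \frac{V + 23}{V + 12} = -5 + \frac{23 + V}{12 + V}$)
$\left(450 - 128\right) \left(-418 + L{\left(b{\left(3 \right)} \right)}\right) = \left(450 - 128\right) \left(-418 + \frac{-37 - 4 \cdot 3 \left(1 + 2 \cdot 3\right)}{12 + 3 \left(1 + 2 \cdot 3\right)}\right) = 322 \left(-418 + \frac{-37 - 4 \cdot 3 \left(1 + 6\right)}{12 + 3 \left(1 + 6\right)}\right) = 322 \left(-418 + \frac{-37 - 4 \cdot 3 \cdot 7}{12 + 3 \cdot 7}\right) = 322 \left(-418 + \frac{-37 - 84}{12 + 21}\right) = 322 \left(-418 + \frac{-37 - 84}{33}\right) = 322 \left(-418 + \frac{1}{33} \left(-121\right)\right) = 322 \left(-418 - \frac{11}{3}\right) = 322 \left(- \frac{1265}{3}\right) = - \frac{407330}{3}$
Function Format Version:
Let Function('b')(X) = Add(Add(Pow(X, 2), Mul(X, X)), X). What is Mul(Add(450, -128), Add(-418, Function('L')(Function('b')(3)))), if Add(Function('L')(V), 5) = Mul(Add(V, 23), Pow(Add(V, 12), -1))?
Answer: Rational(-407330, 3) ≈ -1.3578e+5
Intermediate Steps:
Function('b')(X) = Add(X, Mul(2, Pow(X, 2))) (Function('b')(X) = Add(Add(Pow(X, 2), Pow(X, 2)), X) = Add(Mul(2, Pow(X, 2)), X) = Add(X, Mul(2, Pow(X, 2))))
Function('L')(V) = Add(-5, Mul(Pow(Add(12, V), -1), Add(23, V))) (Function('L')(V) = Add(-5, Mul(Add(V, 23), Pow(Add(V, 12), -1))) = Add(-5, Mul(Add(23, V), Pow(Add(12, V), -1))) = Add(-5, Mul(Pow(Add(12, V), -1), Add(23, V))))
Mul(Add(450, -128), Add(-418, Function('L')(Function('b')(3)))) = Mul(Add(450, -128), Add(-418, Mul(Pow(Add(12, Mul(3, Add(1, Mul(2, 3)))), -1), Add(-37, Mul(-4, Mul(3, Add(1, Mul(2, 3)))))))) = Mul(322, Add(-418, Mul(Pow(Add(12, Mul(3, Add(1, 6))), -1), Add(-37, Mul(-4, Mul(3, Add(1, 6))))))) = Mul(322, Add(-418, Mul(Pow(Add(12, Mul(3, 7)), -1), Add(-37, Mul(-4, Mul(3, 7)))))) = Mul(322, Add(-418, Mul(Pow(Add(12, 21), -1), Add(-37, Mul(-4, 21))))) = Mul(322, Add(-418, Mul(Pow(33, -1), Add(-37, -84)))) = Mul(322, Add(-418, Mul(Rational(1, 33), -121))) = Mul(322, Add(-418, Rational(-11, 3))) = Mul(322, Rational(-1265, 3)) = Rational(-407330, 3)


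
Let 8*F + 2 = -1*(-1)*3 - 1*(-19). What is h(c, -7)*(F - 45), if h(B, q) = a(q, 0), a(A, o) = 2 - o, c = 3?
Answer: -85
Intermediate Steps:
h(B, q) = 2 (h(B, q) = 2 - 1*0 = 2 + 0 = 2)
F = 5/2 (F = -¼ + (-1*(-1)*3 - 1*(-19))/8 = -¼ + (1*3 + 19)/8 = -¼ + (3 + 19)/8 = -¼ + (⅛)*22 = -¼ + 11/4 = 5/2 ≈ 2.5000)
h(c, -7)*(F - 45) = 2*(5/2 - 45) = 2*(-85/2) = -85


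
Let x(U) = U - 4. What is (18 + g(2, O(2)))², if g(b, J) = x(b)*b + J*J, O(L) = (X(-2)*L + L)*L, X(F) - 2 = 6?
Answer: 1716100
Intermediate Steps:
x(U) = -4 + U
X(F) = 8 (X(F) = 2 + 6 = 8)
O(L) = 9*L² (O(L) = (8*L + L)*L = (9*L)*L = 9*L²)
g(b, J) = J² + b*(-4 + b) (g(b, J) = (-4 + b)*b + J*J = b*(-4 + b) + J² = J² + b*(-4 + b))
(18 + g(2, O(2)))² = (18 + ((9*2²)² + 2*(-4 + 2)))² = (18 + ((9*4)² + 2*(-2)))² = (18 + (36² - 4))² = (18 + (1296 - 4))² = (18 + 1292)² = 1310² = 1716100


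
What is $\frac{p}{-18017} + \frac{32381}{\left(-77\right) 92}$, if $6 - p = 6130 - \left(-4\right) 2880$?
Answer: $- \frac{458418381}{127632428} \approx -3.5917$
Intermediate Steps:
$p = -17644$ ($p = 6 - \left(6130 - \left(-4\right) 2880\right) = 6 - \left(6130 - -11520\right) = 6 - \left(6130 + 11520\right) = 6 - 17650 = -17644$)
$\frac{p}{-18017} + \frac{32381}{\left(-77\right) 92} = - \frac{17644}{-18017} + \frac{32381}{\left(-77\right) 92} = \left(-17644\right) \left(- \frac{1}{18017}\right) + \frac{32381}{-7084} = \frac{17644}{18017} + 32381 \left(- \frac{1}{7084}\right) = \frac{17644}{18017} - \frac{32381}{7084} = - \frac{458418381}{127632428}$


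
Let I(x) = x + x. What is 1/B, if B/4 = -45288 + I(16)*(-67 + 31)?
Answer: -1/185760 ≈ -5.3833e-6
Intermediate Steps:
I(x) = 2*x
B = -185760 (B = 4*(-45288 + (2*16)*(-67 + 31)) = 4*(-45288 + 32*(-36)) = 4*(-45288 - 1152) = 4*(-46440) = -185760)
1/B = 1/(-185760) = -1/185760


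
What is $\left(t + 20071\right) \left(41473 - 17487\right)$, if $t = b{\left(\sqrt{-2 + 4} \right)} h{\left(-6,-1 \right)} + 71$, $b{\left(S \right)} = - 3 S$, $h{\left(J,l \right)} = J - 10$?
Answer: $483126012 + 1151328 \sqrt{2} \approx 4.8475 \cdot 10^{8}$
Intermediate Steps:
$h{\left(J,l \right)} = -10 + J$
$t = 71 + 48 \sqrt{2}$ ($t = - 3 \sqrt{-2 + 4} \left(-10 - 6\right) + 71 = - 3 \sqrt{2} \left(-16\right) + 71 = 48 \sqrt{2} + 71 = 71 + 48 \sqrt{2} \approx 138.88$)
$\left(t + 20071\right) \left(41473 - 17487\right) = \left(\left(71 + 48 \sqrt{2}\right) + 20071\right) \left(41473 - 17487\right) = \left(20142 + 48 \sqrt{2}\right) 23986 = 483126012 + 1151328 \sqrt{2}$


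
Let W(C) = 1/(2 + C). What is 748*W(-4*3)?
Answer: -374/5 ≈ -74.800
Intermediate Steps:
748*W(-4*3) = 748/(2 - 4*3) = 748/(2 - 12) = 748/(-10) = 748*(-1/10) = -374/5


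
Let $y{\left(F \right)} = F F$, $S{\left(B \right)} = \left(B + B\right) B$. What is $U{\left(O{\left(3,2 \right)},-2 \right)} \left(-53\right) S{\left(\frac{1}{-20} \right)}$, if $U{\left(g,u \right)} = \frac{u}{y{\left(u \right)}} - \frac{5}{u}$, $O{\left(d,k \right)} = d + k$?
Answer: $- \frac{53}{100} \approx -0.53$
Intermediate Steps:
$S{\left(B \right)} = 2 B^{2}$ ($S{\left(B \right)} = 2 B B = 2 B^{2}$)
$y{\left(F \right)} = F^{2}$
$U{\left(g,u \right)} = - \frac{4}{u}$ ($U{\left(g,u \right)} = \frac{u}{u^{2}} - \frac{5}{u} = \frac{1}{u} - \frac{5}{u} = - \frac{4}{u}$)
$U{\left(O{\left(3,2 \right)},-2 \right)} \left(-53\right) S{\left(\frac{1}{-20} \right)} = - \frac{4}{-2} \left(-53\right) 2 \left(\frac{1}{-20}\right)^{2} = \left(-4\right) \left(- \frac{1}{2}\right) \left(-53\right) 2 \left(- \frac{1}{20}\right)^{2} = 2 \left(-53\right) 2 \cdot \frac{1}{400} = \left(-106\right) \frac{1}{200} = - \frac{53}{100}$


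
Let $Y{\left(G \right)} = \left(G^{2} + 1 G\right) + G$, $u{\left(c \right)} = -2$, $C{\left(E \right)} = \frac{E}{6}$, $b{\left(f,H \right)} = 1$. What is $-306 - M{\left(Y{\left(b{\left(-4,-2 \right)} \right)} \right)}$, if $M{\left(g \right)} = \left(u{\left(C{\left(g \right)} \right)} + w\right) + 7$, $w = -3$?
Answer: $-308$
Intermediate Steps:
$C{\left(E \right)} = \frac{E}{6}$ ($C{\left(E \right)} = E \frac{1}{6} = \frac{E}{6}$)
$Y{\left(G \right)} = G^{2} + 2 G$ ($Y{\left(G \right)} = \left(G^{2} + G\right) + G = \left(G + G^{2}\right) + G = G^{2} + 2 G$)
$M{\left(g \right)} = 2$ ($M{\left(g \right)} = \left(-2 - 3\right) + 7 = -5 + 7 = 2$)
$-306 - M{\left(Y{\left(b{\left(-4,-2 \right)} \right)} \right)} = -306 - 2 = -308$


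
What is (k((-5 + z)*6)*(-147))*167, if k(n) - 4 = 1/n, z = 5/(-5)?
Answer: -1170169/12 ≈ -97514.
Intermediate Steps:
z = -1 (z = 5*(-⅕) = -1)
k(n) = 4 + 1/n
(k((-5 + z)*6)*(-147))*167 = ((4 + 1/((-5 - 1)*6))*(-147))*167 = ((4 + 1/(-6*6))*(-147))*167 = ((4 + 1/(-36))*(-147))*167 = ((4 - 1/36)*(-147))*167 = ((143/36)*(-147))*167 = -7007/12*167 = -1170169/12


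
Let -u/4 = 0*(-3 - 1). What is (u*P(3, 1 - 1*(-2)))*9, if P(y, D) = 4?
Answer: 0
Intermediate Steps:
u = 0 (u = -0*(-3 - 1) = -0*(-4) = -4*0 = 0)
(u*P(3, 1 - 1*(-2)))*9 = (0*4)*9 = 0*9 = 0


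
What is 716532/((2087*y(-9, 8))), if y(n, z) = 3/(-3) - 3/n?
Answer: -1074798/2087 ≈ -515.00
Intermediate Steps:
y(n, z) = -1 - 3/n (y(n, z) = 3*(-⅓) - 3/n = -1 - 3/n)
716532/((2087*y(-9, 8))) = 716532/((2087*((-3 - 1*(-9))/(-9)))) = 716532/((2087*(-(-3 + 9)/9))) = 716532/((2087*(-⅑*6))) = 716532/((2087*(-⅔))) = 716532/(-4174/3) = 716532*(-3/4174) = -1074798/2087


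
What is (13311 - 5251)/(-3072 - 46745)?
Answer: -260/1607 ≈ -0.16179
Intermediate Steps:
(13311 - 5251)/(-3072 - 46745) = 8060/(-49817) = 8060*(-1/49817) = -260/1607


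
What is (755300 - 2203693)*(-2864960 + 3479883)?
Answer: -890650168739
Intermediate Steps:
(755300 - 2203693)*(-2864960 + 3479883) = -1448393*614923 = -890650168739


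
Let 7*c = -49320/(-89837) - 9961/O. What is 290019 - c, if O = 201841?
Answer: 36811966132637198/126929529419 ≈ 2.9002e+5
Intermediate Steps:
c = 9059931763/126929529419 (c = (-49320/(-89837) - 9961/201841)/7 = (-49320*(-1/89837) - 9961*1/201841)/7 = (49320/89837 - 9961/201841)/7 = (⅐)*(9059931763/18132789917) = 9059931763/126929529419 ≈ 0.071378)
290019 - c = 290019 - 1*9059931763/126929529419 = 290019 - 9059931763/126929529419 = 36811966132637198/126929529419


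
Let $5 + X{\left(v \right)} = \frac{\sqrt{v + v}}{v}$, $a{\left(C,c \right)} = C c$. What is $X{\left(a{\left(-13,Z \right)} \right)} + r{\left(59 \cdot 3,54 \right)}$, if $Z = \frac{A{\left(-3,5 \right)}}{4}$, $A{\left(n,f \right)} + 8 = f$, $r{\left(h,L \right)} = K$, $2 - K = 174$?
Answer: $-177 + \frac{2 \sqrt{78}}{39} \approx -176.55$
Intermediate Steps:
$K = -172$ ($K = 2 - 174 = -172$)
$r{\left(h,L \right)} = -172$
$A{\left(n,f \right)} = -8 + f$
$Z = - \frac{3}{4}$ ($Z = \frac{-8 + 5}{4} = \left(-3\right) \frac{1}{4} = - \frac{3}{4} \approx -0.75$)
$X{\left(v \right)} = -5 + \frac{\sqrt{2}}{\sqrt{v}}$ ($X{\left(v \right)} = -5 + \frac{\sqrt{v + v}}{v} = -5 + \frac{\sqrt{2 v}}{v} = -5 + \frac{\sqrt{2} \sqrt{v}}{v} = -5 + \frac{\sqrt{2}}{\sqrt{v}}$)
$X{\left(a{\left(-13,Z \right)} \right)} + r{\left(59 \cdot 3,54 \right)} = \left(-5 + \frac{\sqrt{2}}{\frac{1}{2} \sqrt{39}}\right) - 172 = \left(-5 + \sqrt{2} \frac{2 \sqrt{39}}{39}\right) - 172 = \left(-5 + \frac{2 \sqrt{78}}{39}\right) - 172 = -177 + \frac{2 \sqrt{78}}{39}$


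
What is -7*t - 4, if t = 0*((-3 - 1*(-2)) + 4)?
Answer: -4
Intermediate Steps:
t = 0 (t = 0*((-3 + 2) + 4) = 0*(-1 + 4) = 0*3 = 0)
-7*t - 4 = -7*0 - 4 = 0 - 4 = -4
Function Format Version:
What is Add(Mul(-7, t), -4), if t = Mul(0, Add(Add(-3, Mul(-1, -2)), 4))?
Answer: -4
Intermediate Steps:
t = 0 (t = Mul(0, Add(Add(-3, 2), 4)) = Mul(0, Add(-1, 4)) = Mul(0, 3) = 0)
Add(Mul(-7, t), -4) = Add(Mul(-7, 0), -4) = Add(0, -4) = -4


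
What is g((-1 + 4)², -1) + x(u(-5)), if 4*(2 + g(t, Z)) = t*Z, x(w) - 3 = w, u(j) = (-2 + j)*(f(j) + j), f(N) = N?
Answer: 275/4 ≈ 68.750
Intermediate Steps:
u(j) = 2*j*(-2 + j) (u(j) = (-2 + j)*(j + j) = (-2 + j)*(2*j) = 2*j*(-2 + j))
x(w) = 3 + w
g(t, Z) = -2 + Z*t/4 (g(t, Z) = -2 + (t*Z)/4 = -2 + (Z*t)/4 = -2 + Z*t/4)
g((-1 + 4)², -1) + x(u(-5)) = (-2 + (¼)*(-1)*(-1 + 4)²) + (3 + 2*(-5)*(-2 - 5)) = (-2 + (¼)*(-1)*3²) + (3 + 2*(-5)*(-7)) = (-2 + (¼)*(-1)*9) + (3 + 70) = (-2 - 9/4) + 73 = -17/4 + 73 = 275/4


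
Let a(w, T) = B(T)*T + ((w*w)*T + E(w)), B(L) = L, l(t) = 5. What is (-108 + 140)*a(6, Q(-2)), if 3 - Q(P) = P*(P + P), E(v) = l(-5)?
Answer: -4800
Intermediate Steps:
E(v) = 5
Q(P) = 3 - 2*P² (Q(P) = 3 - P*(P + P) = 3 - P*2*P = 3 - 2*P²)
a(w, T) = 5 + T² + T*w² (a(w, T) = T*T + ((w*w)*T + 5) = T² + (w²*T + 5) = T² + (T*w² + 5) = T² + (5 + T*w²) = 5 + T² + T*w²)
(-108 + 140)*a(6, Q(-2)) = (-108 + 140)*(5 + (3 - 2*(-2)²)² + (3 - 2*(-2)²)*6²) = 32*(5 + (3 - 2*4)² + (3 - 2*4)*36) = 32*(5 + (3 - 8)² + (3 - 8)*36) = 32*(5 + (-5)² - 5*36) = 32*(5 + 25 - 180) = 32*(-150) = -4800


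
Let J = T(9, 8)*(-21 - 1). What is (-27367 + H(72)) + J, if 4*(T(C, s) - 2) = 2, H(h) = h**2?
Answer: -22238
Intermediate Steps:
T(C, s) = 5/2 (T(C, s) = 2 + (1/4)*2 = 2 + 1/2 = 5/2)
J = -55 (J = 5*(-21 - 1)/2 = (5/2)*(-22) = -55)
(-27367 + H(72)) + J = (-27367 + 72**2) - 55 = (-27367 + 5184) - 55 = -22183 - 55 = -22238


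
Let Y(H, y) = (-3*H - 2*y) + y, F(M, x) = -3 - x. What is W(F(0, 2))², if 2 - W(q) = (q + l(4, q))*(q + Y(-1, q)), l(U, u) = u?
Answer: 1024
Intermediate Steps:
Y(H, y) = -y - 3*H
W(q) = 2 - 6*q (W(q) = 2 - (q + q)*(q + (-q - 3*(-1))) = 2 - 2*q*(q + (-q + 3)) = 2 - 2*q*(q + (3 - q)) = 2 - 2*q*3 = 2 - 6*q)
W(F(0, 2))² = (2 - 6*(-3 - 1*2))² = (2 - 6*(-3 - 2))² = (2 - 6*(-5))² = (2 + 30)² = 32² = 1024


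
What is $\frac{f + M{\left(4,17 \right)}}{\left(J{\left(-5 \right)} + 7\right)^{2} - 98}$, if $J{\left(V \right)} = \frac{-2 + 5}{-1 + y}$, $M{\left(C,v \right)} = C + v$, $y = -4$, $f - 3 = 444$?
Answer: $- \frac{5850}{713} \approx -8.2048$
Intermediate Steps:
$f = 447$ ($f = 3 + 444 = 447$)
$J{\left(V \right)} = - \frac{3}{5}$ ($J{\left(V \right)} = \frac{-2 + 5}{-1 - 4} = \frac{3}{-5} = 3 \left(- \frac{1}{5}\right) = - \frac{3}{5}$)
$\frac{f + M{\left(4,17 \right)}}{\left(J{\left(-5 \right)} + 7\right)^{2} - 98} = \frac{447 + \left(4 + 17\right)}{\left(- \frac{3}{5} + 7\right)^{2} - 98} = \frac{447 + 21}{\left(\frac{32}{5}\right)^{2} - 98} = \frac{468}{\frac{1024}{25} - 98} = \frac{468}{- \frac{1426}{25}} = 468 \left(- \frac{25}{1426}\right) = - \frac{5850}{713}$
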